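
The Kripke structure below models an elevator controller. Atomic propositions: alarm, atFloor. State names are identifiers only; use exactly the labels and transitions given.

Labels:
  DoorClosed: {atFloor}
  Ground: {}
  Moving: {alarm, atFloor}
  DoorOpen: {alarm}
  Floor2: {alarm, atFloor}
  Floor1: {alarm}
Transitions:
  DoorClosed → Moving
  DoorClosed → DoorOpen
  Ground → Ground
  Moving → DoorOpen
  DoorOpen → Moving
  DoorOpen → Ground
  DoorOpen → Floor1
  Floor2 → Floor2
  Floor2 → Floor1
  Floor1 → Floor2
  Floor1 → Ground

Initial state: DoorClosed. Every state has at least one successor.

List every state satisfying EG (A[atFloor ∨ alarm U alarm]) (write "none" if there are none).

{DoorClosed, Moving, DoorOpen, Floor2, Floor1}

States satisfying A[atFloor ∨ alarm U alarm]: {DoorClosed, Moving, DoorOpen, Floor2, Floor1}.
States satisfying EG (A[atFloor ∨ alarm U alarm]): {DoorClosed, Moving, DoorOpen, Floor2, Floor1}.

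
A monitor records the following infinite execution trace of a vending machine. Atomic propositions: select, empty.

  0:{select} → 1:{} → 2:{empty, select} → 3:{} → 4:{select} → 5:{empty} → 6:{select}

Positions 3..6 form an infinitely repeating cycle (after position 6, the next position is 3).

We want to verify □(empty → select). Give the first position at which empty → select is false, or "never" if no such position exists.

Check empty → select at each position in order: 0 ✓, 1 ✓, 2 ✓, 3 ✓, 4 ✓.
At position 5 the labels are {empty}, so empty → select is false there. This is the first violation.

5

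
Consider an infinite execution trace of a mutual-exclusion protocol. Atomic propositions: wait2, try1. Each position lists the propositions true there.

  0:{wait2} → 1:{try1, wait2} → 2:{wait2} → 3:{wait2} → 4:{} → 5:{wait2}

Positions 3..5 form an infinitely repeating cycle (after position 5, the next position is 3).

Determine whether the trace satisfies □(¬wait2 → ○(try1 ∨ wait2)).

Yes

¬wait2 → ○(try1 ∨ wait2) holds at every position 0..5, and those are all positions ever visited, so □(¬wait2 → ○(try1 ∨ wait2)) holds.
Positions where ¬wait2 holds: 4.
Check ○(try1 ∨ wait2) at each: 4→ok.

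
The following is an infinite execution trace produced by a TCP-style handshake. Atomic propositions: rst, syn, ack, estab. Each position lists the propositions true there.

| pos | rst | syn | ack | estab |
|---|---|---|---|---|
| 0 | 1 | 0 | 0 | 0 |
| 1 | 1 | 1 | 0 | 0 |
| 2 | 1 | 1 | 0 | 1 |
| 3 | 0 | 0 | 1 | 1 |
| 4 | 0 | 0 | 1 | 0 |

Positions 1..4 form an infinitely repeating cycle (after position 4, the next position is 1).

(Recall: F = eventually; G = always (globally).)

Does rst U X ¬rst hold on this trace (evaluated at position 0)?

Walking from position 0: X ¬rst first holds at position 2, and rst holds at every earlier position along the way, so rst U X ¬rst holds.

Satisfied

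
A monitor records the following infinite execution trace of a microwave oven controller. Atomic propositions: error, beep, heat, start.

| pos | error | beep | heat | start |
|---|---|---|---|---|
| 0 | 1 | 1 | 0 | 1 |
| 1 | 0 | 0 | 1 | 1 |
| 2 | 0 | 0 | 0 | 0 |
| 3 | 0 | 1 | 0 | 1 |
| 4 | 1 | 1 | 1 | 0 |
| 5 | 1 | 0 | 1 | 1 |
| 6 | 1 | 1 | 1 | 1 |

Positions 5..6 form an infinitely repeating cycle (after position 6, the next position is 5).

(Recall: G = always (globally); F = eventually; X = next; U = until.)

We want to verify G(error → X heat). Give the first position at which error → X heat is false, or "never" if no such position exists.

never

error → X heat holds at every position 0..6, and those are all the positions the trace ever visits, so the invariant G(error → X heat) is never violated.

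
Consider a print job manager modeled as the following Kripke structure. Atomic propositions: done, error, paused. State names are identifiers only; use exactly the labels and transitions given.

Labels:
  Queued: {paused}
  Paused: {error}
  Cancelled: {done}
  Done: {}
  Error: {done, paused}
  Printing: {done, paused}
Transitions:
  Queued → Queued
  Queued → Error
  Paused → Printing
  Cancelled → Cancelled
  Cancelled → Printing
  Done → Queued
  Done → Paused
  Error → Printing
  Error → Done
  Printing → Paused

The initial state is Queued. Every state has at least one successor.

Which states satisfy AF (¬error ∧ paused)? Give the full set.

States satisfying ¬error ∧ paused: {Queued, Error, Printing}.
States satisfying AF (¬error ∧ paused): {Queued, Paused, Done, Error, Printing}.

{Queued, Paused, Done, Error, Printing}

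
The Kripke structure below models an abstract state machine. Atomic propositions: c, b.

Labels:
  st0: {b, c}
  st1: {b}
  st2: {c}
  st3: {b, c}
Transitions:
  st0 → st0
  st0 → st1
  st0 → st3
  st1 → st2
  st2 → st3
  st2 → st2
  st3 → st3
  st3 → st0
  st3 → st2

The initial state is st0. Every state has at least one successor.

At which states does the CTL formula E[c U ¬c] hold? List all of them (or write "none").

States satisfying c: {st0, st2, st3}.
States satisfying ¬c: {st1}.
States satisfying E[c U ¬c]: {st0, st1, st2, st3}.

{st0, st1, st2, st3}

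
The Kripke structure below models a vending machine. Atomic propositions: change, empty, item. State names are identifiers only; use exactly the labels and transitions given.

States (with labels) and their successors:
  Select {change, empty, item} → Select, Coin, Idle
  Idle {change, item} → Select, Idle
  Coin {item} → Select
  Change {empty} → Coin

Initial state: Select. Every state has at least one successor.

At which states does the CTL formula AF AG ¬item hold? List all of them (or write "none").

none

States satisfying AG ¬item: ∅.
States satisfying AF AG ¬item: ∅.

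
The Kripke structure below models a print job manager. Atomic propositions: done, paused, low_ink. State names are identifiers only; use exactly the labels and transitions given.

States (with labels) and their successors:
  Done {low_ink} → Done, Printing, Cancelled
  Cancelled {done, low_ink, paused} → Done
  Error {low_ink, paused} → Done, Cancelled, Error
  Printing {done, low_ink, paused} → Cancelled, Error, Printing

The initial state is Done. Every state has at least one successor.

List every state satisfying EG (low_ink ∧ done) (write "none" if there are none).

{Printing}

States satisfying low_ink ∧ done: {Cancelled, Printing}.
States satisfying EG (low_ink ∧ done): {Printing}.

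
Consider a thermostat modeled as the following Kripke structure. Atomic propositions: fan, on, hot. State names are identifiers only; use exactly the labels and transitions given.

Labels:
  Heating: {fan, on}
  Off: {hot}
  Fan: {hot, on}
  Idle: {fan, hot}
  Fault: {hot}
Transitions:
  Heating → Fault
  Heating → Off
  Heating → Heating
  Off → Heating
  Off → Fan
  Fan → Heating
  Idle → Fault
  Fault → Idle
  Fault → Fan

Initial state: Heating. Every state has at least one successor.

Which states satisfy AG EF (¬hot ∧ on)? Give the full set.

{Heating, Off, Fan, Idle, Fault}

States satisfying EF (¬hot ∧ on): {Heating, Off, Fan, Idle, Fault}.
States satisfying AG EF (¬hot ∧ on): {Heating, Off, Fan, Idle, Fault}.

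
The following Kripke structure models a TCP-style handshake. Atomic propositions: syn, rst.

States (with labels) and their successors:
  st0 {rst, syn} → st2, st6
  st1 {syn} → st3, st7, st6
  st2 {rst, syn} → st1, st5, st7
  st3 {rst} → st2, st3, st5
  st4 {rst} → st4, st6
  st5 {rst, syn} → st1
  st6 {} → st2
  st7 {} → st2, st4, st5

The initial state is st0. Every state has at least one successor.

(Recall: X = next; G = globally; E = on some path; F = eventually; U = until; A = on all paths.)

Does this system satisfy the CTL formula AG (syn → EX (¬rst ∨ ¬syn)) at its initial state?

Holds

States satisfying syn → EX (¬rst ∨ ¬syn): {st0, st1, st2, st3, st4, st5, st6, st7}.
States satisfying AG (syn → EX (¬rst ∨ ¬syn)): {st0, st1, st2, st3, st4, st5, st6, st7}.
Every state reachable from st0 satisfies syn → EX (¬rst ∨ ¬syn).
st0 ∈ Sat(AG (syn → EX (¬rst ∨ ¬syn))).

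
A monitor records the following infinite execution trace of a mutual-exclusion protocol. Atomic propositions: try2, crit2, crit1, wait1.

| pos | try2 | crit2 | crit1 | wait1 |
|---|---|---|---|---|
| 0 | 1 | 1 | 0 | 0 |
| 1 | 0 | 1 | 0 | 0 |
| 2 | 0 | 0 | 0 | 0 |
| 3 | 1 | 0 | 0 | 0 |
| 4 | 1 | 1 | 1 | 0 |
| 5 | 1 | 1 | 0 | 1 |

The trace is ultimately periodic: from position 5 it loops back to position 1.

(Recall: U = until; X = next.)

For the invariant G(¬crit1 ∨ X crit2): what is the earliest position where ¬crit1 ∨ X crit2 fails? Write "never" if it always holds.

never

¬crit1 ∨ X crit2 holds at every position 0..5, and those are all the positions the trace ever visits, so the invariant G(¬crit1 ∨ X crit2) is never violated.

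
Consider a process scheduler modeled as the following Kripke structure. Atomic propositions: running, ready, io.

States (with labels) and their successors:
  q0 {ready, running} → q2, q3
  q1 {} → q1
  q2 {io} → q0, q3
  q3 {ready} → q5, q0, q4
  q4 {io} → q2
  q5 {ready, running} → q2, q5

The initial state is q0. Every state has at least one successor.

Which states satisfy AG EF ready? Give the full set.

{q0, q2, q3, q4, q5}

States satisfying EF ready: {q0, q2, q3, q4, q5}.
States satisfying AG EF ready: {q0, q2, q3, q4, q5}.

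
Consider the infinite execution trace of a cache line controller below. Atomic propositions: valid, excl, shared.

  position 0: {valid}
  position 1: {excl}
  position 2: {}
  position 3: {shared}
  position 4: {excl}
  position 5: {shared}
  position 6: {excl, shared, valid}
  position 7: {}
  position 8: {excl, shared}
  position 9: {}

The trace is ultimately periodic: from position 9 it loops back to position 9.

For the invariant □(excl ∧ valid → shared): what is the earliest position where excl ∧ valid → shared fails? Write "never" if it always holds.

excl ∧ valid → shared holds at every position 0..9, and those are all the positions the trace ever visits, so the invariant □(excl ∧ valid → shared) is never violated.

never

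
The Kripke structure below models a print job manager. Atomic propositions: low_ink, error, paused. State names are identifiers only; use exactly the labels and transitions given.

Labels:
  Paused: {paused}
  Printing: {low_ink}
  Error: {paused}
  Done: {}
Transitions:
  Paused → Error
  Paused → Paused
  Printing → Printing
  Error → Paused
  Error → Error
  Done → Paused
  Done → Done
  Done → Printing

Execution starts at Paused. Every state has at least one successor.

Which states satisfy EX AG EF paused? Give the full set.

{Paused, Error, Done}

States satisfying AG EF paused: {Paused, Error}.
States satisfying EX AG EF paused: {Paused, Error, Done}.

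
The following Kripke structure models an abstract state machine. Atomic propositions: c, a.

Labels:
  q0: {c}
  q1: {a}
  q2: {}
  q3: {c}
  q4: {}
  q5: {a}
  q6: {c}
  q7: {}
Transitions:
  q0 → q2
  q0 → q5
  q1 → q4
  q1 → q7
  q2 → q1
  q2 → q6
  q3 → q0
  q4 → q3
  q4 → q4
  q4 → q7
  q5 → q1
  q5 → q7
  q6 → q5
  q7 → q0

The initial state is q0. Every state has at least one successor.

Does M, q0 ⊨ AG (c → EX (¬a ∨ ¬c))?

States satisfying c → EX (¬a ∨ ¬c): {q0, q1, q2, q3, q4, q5, q6, q7}.
States satisfying AG (c → EX (¬a ∨ ¬c)): {q0, q1, q2, q3, q4, q5, q6, q7}.
Every state reachable from q0 satisfies c → EX (¬a ∨ ¬c).
q0 ∈ Sat(AG (c → EX (¬a ∨ ¬c))).

Holds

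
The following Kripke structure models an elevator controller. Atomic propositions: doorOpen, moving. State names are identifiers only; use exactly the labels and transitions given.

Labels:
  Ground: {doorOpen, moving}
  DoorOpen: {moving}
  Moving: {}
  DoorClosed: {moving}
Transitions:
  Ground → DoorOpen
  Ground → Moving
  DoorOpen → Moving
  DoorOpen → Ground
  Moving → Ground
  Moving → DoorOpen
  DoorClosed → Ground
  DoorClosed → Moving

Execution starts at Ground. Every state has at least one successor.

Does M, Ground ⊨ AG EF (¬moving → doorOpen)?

Yes

States satisfying EF (¬moving → doorOpen): {Ground, DoorOpen, Moving, DoorClosed}.
States satisfying AG EF (¬moving → doorOpen): {Ground, DoorOpen, Moving, DoorClosed}.
Every state reachable from Ground satisfies EF (¬moving → doorOpen).
Ground ∈ Sat(AG EF (¬moving → doorOpen)).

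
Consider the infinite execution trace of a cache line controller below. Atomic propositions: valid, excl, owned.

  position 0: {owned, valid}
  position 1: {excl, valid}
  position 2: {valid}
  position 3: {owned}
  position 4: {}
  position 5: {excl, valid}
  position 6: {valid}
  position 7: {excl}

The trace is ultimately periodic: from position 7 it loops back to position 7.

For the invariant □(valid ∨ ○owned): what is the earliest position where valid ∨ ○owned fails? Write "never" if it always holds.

Check valid ∨ ○owned at each position in order: 0 ✓, 1 ✓, 2 ✓.
At position 3 the labels are {owned} and the next position 4 has {}, so valid ∨ ○owned is false there. This is the first violation.

3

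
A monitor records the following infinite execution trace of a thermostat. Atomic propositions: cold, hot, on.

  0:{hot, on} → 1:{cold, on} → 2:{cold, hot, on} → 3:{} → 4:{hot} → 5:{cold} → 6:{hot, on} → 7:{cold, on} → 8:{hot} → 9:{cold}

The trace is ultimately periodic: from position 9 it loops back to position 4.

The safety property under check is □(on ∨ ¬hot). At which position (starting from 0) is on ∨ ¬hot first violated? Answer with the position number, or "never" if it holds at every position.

4

Check on ∨ ¬hot at each position in order: 0 ✓, 1 ✓, 2 ✓, 3 ✓.
At position 4 the labels are {hot}, so on ∨ ¬hot is false there. This is the first violation.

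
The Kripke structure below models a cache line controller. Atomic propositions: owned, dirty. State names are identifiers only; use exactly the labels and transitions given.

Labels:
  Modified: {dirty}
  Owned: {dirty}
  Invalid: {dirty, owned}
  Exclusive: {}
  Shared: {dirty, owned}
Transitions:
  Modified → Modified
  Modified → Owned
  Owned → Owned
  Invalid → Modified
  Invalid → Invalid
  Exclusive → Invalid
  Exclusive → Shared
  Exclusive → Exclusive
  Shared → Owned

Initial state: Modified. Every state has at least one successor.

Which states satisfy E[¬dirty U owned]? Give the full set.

States satisfying ¬dirty: {Exclusive}.
States satisfying owned: {Invalid, Shared}.
States satisfying E[¬dirty U owned]: {Invalid, Exclusive, Shared}.

{Invalid, Exclusive, Shared}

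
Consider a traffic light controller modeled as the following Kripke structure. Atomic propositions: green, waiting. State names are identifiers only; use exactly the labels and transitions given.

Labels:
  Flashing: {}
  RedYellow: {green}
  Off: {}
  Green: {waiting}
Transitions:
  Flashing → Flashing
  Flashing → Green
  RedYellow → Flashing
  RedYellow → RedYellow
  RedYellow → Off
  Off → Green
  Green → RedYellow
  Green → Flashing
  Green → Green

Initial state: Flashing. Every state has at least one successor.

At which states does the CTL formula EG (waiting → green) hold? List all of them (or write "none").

States satisfying waiting → green: {Flashing, RedYellow, Off}.
States satisfying EG (waiting → green): {Flashing, RedYellow}.

{Flashing, RedYellow}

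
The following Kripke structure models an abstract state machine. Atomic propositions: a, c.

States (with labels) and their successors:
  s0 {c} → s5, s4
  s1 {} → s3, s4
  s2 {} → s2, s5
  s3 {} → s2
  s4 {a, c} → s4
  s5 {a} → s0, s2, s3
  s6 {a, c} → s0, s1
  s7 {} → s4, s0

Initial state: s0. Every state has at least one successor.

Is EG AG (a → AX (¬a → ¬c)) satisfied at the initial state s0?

Does not hold

States satisfying AG (a → AX (¬a → ¬c)): {s4}.
States satisfying EG AG (a → AX (¬a → ¬c)): {s4}.
No suitable path/successor from s0 witnesses the formula.
s0 ∉ Sat(EG AG (a → AX (¬a → ¬c))).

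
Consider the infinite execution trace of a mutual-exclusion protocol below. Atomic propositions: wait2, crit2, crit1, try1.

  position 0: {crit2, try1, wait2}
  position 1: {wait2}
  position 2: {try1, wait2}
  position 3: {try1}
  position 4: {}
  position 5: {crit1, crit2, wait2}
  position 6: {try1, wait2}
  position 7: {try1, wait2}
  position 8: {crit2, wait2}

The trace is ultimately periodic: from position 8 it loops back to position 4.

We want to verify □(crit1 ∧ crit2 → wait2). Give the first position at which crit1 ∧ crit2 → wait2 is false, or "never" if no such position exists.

never

crit1 ∧ crit2 → wait2 holds at every position 0..8, and those are all the positions the trace ever visits, so the invariant □(crit1 ∧ crit2 → wait2) is never violated.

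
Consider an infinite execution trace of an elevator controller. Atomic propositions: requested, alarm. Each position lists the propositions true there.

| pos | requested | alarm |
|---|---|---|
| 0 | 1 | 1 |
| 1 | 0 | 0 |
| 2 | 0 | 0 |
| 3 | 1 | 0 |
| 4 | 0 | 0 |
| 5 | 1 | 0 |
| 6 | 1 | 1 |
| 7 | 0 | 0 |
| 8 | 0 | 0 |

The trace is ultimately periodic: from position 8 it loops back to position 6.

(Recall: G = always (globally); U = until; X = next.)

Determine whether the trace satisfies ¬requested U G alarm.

Walking from position 0: at position 0, G alarm has not yet held and ¬requested fails, so ¬requested U G alarm is false.

Violated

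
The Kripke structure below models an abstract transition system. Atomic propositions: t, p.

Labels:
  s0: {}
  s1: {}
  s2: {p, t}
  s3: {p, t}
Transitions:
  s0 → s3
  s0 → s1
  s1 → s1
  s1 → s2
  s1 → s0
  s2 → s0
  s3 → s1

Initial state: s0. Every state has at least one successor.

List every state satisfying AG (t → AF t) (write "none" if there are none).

States satisfying t → AF t: {s0, s1, s2, s3}.
States satisfying AG (t → AF t): {s0, s1, s2, s3}.

{s0, s1, s2, s3}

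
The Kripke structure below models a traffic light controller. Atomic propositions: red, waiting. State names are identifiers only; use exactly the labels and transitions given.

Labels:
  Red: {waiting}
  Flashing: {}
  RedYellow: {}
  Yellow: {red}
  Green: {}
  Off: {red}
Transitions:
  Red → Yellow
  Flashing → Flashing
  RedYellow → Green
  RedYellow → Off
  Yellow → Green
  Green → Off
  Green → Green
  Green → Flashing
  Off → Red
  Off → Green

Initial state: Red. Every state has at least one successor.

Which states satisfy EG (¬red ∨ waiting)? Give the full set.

{Flashing, RedYellow, Green}

States satisfying ¬red ∨ waiting: {Red, Flashing, RedYellow, Green}.
States satisfying EG (¬red ∨ waiting): {Flashing, RedYellow, Green}.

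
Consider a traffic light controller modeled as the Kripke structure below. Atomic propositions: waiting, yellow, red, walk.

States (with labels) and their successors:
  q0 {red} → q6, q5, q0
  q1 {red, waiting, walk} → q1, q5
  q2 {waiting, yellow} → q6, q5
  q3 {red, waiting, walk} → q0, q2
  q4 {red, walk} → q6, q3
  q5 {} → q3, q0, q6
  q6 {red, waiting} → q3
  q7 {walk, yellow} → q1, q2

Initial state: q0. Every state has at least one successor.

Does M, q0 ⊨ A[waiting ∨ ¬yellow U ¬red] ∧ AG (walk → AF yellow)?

Does not hold

States satisfying waiting ∨ ¬yellow: {q0, q1, q2, q3, q4, q5, q6}.
States satisfying ¬red: {q2, q5, q7}.
States satisfying A[waiting ∨ ¬yellow U ¬red]: {q2, q5, q7}.
States satisfying walk → AF yellow: {q0, q2, q5, q6, q7}.
States satisfying AG (walk → AF yellow): ∅.
States satisfying A[waiting ∨ ¬yellow U ¬red] ∧ AG (walk → AF yellow): ∅.
q0 ∉ Sat(A[waiting ∨ ¬yellow U ¬red] ∧ AG (walk → AF yellow)).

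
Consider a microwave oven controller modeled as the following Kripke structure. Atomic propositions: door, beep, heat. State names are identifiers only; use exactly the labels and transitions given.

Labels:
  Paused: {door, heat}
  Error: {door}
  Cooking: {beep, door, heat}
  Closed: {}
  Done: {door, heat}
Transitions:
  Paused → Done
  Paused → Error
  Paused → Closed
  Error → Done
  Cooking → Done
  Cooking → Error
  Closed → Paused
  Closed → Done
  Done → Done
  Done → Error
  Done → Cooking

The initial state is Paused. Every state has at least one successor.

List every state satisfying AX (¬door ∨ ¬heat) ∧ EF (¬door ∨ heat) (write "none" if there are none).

none

States satisfying ¬door ∨ ¬heat: {Error, Closed}.
States satisfying AX (¬door ∨ ¬heat): ∅.
States satisfying ¬door ∨ heat: {Paused, Cooking, Closed, Done}.
States satisfying EF (¬door ∨ heat): {Paused, Error, Cooking, Closed, Done}.
States satisfying AX (¬door ∨ ¬heat) ∧ EF (¬door ∨ heat): ∅.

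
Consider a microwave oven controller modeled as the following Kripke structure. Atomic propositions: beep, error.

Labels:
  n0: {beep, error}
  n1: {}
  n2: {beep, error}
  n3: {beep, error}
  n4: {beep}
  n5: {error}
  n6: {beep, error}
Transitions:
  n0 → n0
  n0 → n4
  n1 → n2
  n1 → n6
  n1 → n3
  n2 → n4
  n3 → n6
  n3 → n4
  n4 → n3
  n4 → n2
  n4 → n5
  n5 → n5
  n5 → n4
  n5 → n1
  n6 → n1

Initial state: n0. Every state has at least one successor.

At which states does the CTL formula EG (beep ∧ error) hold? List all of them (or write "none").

{n0}

States satisfying beep ∧ error: {n0, n2, n3, n6}.
States satisfying EG (beep ∧ error): {n0}.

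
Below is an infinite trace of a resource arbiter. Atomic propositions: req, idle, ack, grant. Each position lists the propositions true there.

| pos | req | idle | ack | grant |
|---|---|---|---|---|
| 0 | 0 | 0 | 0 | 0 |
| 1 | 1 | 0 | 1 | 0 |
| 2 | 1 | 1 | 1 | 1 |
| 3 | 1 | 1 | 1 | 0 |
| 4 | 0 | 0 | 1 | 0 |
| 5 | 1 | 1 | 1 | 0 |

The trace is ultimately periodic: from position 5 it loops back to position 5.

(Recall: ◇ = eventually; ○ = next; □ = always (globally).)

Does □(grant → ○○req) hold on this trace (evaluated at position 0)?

Violated

grant → ○○req must hold at every position from 0 onward. It fails at position 2, so □(grant → ○○req) is false.
Positions where grant holds: 2.
Check ○○req at each: 2→fails.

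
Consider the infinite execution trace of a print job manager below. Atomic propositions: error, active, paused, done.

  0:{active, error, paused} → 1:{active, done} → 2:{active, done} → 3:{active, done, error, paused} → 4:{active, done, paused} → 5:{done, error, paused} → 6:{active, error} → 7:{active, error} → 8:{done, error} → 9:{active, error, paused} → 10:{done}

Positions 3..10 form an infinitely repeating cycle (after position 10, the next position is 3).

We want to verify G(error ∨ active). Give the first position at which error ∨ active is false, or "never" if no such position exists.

10

Check error ∨ active at each position in order: 0 ✓, 1 ✓, 2 ✓, 3 ✓, 4 ✓, 5 ✓, 6 ✓, 7 ✓, 8 ✓, 9 ✓.
At position 10 the labels are {done}, so error ∨ active is false there. This is the first violation.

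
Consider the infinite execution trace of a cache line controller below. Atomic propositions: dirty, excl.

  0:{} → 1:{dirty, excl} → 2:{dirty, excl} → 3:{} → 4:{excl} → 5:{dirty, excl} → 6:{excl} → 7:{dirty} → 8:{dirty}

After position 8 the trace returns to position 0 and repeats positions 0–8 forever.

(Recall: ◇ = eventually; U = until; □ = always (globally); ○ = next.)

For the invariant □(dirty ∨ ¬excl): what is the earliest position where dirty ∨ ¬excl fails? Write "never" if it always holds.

4

Check dirty ∨ ¬excl at each position in order: 0 ✓, 1 ✓, 2 ✓, 3 ✓.
At position 4 the labels are {excl}, so dirty ∨ ¬excl is false there. This is the first violation.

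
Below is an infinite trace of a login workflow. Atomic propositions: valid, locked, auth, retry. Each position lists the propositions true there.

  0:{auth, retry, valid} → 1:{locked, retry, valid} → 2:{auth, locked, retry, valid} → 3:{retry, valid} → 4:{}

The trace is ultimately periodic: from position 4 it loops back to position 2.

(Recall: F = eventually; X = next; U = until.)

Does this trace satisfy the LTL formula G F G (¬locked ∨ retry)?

Satisfied

F G (¬locked ∨ retry) holds at every position 0..4, and those are all positions ever visited, so G F G (¬locked ∨ retry) holds.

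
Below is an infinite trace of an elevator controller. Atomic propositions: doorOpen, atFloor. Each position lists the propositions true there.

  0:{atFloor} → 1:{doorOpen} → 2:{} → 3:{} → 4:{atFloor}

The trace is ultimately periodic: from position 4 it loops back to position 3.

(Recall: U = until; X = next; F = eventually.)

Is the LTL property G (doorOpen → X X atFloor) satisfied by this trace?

Does not hold

doorOpen → X X atFloor must hold at every position from 0 onward. It fails at position 1, so G (doorOpen → X X atFloor) is false.
Positions where doorOpen holds: 1.
Check X X atFloor at each: 1→fails.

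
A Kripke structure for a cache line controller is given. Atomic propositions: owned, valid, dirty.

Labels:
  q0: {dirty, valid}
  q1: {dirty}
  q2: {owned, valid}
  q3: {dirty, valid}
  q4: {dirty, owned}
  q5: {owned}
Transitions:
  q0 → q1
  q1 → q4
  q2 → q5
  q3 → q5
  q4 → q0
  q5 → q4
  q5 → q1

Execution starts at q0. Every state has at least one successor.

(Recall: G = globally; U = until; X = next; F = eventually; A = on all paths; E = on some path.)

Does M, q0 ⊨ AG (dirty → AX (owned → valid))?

Violated

States satisfying dirty → AX (owned → valid): {q0, q2, q4, q5}.
States satisfying AG (dirty → AX (owned → valid)): ∅.
q1 is reachable from q0 and violates dirty → AX (owned → valid), so AG fails at q0.
q0 ∉ Sat(AG (dirty → AX (owned → valid))).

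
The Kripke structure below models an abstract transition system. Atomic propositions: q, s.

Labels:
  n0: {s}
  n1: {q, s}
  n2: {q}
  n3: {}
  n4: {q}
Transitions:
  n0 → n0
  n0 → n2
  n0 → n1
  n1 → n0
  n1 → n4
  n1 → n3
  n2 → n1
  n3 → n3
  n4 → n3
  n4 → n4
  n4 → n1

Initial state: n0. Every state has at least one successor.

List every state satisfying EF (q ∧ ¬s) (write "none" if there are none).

States satisfying q ∧ ¬s: {n2, n4}.
States satisfying EF (q ∧ ¬s): {n0, n1, n2, n4}.

{n0, n1, n2, n4}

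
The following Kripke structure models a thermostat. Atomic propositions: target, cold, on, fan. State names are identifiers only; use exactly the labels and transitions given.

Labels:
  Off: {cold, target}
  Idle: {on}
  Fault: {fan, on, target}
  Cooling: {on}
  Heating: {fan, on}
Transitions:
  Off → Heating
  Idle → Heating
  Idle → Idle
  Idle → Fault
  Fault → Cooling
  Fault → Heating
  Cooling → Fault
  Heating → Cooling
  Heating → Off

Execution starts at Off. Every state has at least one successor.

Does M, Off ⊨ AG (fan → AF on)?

States satisfying fan → AF on: {Off, Idle, Fault, Cooling, Heating}.
States satisfying AG (fan → AF on): {Off, Idle, Fault, Cooling, Heating}.
Every state reachable from Off satisfies fan → AF on.
Off ∈ Sat(AG (fan → AF on)).

Yes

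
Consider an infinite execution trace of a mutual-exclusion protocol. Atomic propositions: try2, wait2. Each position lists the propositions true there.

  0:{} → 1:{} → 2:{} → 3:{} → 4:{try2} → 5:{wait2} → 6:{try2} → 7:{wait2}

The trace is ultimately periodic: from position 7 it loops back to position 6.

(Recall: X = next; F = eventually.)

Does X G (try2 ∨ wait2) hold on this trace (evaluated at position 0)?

Violated

The position after 0 is 1; G (try2 ∨ wait2) is false there.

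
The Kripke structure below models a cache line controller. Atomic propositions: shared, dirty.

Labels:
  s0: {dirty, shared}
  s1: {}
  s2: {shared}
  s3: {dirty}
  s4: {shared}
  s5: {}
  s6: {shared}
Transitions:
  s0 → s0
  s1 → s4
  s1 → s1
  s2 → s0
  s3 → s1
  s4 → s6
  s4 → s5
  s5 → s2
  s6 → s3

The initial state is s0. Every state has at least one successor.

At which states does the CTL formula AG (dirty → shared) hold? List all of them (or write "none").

{s0, s2, s5}

States satisfying dirty → shared: {s0, s1, s2, s4, s5, s6}.
States satisfying AG (dirty → shared): {s0, s2, s5}.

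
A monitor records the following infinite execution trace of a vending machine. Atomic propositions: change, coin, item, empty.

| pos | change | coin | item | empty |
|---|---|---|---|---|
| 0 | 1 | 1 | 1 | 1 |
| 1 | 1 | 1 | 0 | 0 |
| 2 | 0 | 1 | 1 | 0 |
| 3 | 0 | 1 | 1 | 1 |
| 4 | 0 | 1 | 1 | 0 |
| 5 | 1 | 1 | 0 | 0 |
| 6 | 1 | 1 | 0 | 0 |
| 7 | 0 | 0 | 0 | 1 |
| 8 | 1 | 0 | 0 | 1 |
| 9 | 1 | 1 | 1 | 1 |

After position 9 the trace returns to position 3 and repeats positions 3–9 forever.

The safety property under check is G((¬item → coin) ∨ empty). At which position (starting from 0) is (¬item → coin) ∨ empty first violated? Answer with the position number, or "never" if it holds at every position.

(¬item → coin) ∨ empty holds at every position 0..9, and those are all the positions the trace ever visits, so the invariant G((¬item → coin) ∨ empty) is never violated.

never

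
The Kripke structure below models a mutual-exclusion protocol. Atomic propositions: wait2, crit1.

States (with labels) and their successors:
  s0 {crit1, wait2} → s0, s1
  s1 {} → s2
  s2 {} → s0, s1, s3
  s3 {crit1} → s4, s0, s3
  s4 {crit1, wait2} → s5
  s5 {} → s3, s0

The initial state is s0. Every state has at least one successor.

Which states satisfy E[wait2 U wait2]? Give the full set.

{s0, s4}

States satisfying wait2: {s0, s4}.
States satisfying E[wait2 U wait2]: {s0, s4}.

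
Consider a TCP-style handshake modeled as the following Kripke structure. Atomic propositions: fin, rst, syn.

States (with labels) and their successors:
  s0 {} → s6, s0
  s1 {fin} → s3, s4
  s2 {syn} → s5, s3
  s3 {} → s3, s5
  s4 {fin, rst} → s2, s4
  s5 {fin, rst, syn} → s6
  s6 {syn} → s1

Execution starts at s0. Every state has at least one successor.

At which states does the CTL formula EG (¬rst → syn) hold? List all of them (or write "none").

{s4}

States satisfying ¬rst → syn: {s2, s4, s5, s6}.
States satisfying EG (¬rst → syn): {s4}.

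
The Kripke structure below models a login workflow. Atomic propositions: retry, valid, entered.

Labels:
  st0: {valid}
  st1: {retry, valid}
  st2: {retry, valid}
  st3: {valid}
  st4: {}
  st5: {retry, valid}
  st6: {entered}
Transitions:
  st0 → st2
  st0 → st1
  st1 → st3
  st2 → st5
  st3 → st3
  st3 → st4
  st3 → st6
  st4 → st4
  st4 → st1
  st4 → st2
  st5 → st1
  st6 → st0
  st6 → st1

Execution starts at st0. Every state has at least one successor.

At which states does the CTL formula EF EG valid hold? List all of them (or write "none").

States satisfying EG valid: {st0, st1, st2, st3, st5}.
States satisfying EF EG valid: {st0, st1, st2, st3, st4, st5, st6}.

{st0, st1, st2, st3, st4, st5, st6}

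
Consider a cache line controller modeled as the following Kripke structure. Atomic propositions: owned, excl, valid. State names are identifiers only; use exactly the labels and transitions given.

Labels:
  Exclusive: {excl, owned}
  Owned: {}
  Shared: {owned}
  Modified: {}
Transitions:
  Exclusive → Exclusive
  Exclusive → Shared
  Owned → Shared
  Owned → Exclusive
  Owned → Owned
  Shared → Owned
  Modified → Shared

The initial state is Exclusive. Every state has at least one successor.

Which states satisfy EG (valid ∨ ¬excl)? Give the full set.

States satisfying valid ∨ ¬excl: {Owned, Shared, Modified}.
States satisfying EG (valid ∨ ¬excl): {Owned, Shared, Modified}.

{Owned, Shared, Modified}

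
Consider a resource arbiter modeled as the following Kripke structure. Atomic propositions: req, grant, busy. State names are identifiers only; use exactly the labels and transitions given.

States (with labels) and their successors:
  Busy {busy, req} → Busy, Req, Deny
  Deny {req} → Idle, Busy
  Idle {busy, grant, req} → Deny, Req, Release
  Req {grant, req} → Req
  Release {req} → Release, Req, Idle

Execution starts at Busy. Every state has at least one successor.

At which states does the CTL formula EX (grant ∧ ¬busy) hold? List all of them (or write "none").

{Busy, Idle, Req, Release}

States satisfying grant ∧ ¬busy: {Req}.
States satisfying EX (grant ∧ ¬busy): {Busy, Idle, Req, Release}.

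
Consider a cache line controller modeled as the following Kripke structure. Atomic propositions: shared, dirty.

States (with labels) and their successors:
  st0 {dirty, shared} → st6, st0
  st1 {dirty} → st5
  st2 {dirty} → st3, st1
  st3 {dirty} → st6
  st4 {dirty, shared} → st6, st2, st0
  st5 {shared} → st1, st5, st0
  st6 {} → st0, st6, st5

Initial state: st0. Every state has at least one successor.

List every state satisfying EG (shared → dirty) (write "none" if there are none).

{st0, st2, st3, st4, st6}

States satisfying shared → dirty: {st0, st1, st2, st3, st4, st6}.
States satisfying EG (shared → dirty): {st0, st2, st3, st4, st6}.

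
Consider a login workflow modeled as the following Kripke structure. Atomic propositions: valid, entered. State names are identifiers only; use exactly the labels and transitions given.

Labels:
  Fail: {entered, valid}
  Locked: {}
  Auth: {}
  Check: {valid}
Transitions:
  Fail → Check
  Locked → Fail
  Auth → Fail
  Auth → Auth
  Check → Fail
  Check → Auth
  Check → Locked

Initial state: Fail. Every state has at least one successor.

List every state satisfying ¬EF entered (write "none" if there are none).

none

States satisfying entered: {Fail}.
States satisfying EF entered: {Fail, Locked, Auth, Check}.
States satisfying ¬EF entered: ∅.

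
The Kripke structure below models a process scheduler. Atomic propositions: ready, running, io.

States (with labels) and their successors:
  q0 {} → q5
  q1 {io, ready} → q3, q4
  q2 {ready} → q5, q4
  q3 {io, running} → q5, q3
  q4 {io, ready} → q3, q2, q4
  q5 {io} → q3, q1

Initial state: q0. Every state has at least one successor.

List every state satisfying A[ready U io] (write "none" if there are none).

{q1, q2, q3, q4, q5}

States satisfying ready: {q1, q2, q4}.
States satisfying io: {q1, q3, q4, q5}.
States satisfying A[ready U io]: {q1, q2, q3, q4, q5}.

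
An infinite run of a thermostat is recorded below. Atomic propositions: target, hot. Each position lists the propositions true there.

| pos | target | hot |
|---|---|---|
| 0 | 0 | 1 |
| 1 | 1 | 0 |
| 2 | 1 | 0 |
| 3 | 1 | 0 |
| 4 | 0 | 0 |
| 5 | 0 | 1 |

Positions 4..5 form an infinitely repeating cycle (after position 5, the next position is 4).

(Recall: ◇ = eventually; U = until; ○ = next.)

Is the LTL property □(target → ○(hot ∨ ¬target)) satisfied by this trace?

Does not hold

target → ○(hot ∨ ¬target) must hold at every position from 0 onward. It fails at position 1, so □(target → ○(hot ∨ ¬target)) is false.
Positions where target holds: 1, 2, 3.
Check ○(hot ∨ ¬target) at each: 1→fails, 2→fails, 3→ok.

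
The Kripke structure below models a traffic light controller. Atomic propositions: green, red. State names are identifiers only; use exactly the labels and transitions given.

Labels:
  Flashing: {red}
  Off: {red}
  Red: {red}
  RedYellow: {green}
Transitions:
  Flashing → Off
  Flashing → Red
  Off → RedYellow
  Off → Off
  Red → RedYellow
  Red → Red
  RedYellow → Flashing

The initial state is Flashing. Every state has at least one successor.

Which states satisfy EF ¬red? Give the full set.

{Flashing, Off, Red, RedYellow}

States satisfying ¬red: {RedYellow}.
States satisfying EF ¬red: {Flashing, Off, Red, RedYellow}.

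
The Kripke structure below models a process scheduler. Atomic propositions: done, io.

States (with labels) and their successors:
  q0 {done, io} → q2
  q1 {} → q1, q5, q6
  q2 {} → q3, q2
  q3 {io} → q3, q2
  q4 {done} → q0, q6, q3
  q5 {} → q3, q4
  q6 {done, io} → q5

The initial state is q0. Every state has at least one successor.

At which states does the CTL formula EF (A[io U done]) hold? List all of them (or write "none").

States satisfying A[io U done]: {q0, q4, q6}.
States satisfying EF (A[io U done]): {q0, q1, q4, q5, q6}.

{q0, q1, q4, q5, q6}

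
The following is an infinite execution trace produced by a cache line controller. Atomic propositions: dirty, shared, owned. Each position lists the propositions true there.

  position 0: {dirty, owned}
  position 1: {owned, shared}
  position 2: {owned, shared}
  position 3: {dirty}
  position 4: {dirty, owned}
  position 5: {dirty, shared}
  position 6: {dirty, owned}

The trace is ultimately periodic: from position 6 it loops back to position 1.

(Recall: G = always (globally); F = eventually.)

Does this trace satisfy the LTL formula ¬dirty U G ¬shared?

Walking from position 0: at position 0, G ¬shared has not yet held and ¬dirty fails, so ¬dirty U G ¬shared is false.

Violated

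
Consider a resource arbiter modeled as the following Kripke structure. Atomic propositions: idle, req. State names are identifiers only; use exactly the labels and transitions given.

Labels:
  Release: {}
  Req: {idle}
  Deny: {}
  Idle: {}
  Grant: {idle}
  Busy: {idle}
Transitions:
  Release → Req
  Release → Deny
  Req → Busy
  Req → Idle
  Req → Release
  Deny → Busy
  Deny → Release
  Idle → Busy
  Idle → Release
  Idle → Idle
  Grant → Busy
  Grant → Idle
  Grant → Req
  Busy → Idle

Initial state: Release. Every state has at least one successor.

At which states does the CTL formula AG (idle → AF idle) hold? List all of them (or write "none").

States satisfying idle → AF idle: {Release, Req, Deny, Idle, Grant, Busy}.
States satisfying AG (idle → AF idle): {Release, Req, Deny, Idle, Grant, Busy}.

{Release, Req, Deny, Idle, Grant, Busy}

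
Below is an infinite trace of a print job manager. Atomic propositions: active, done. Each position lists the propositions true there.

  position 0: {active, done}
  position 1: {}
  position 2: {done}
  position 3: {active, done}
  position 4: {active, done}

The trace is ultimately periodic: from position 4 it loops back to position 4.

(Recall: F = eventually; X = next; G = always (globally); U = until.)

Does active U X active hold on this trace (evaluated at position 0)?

Does not hold

Walking from position 0: at position 1, X active has not yet held and active fails, so active U X active is false.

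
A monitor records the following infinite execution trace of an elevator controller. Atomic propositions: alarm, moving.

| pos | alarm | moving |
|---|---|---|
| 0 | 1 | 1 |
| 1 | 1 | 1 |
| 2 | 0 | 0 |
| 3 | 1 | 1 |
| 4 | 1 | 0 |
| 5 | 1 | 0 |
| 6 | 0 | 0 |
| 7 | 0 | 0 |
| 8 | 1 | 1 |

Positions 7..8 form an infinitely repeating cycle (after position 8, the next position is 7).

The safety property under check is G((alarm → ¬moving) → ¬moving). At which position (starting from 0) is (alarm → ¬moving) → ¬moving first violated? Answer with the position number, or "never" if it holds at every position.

(alarm → ¬moving) → ¬moving holds at every position 0..8, and those are all the positions the trace ever visits, so the invariant G((alarm → ¬moving) → ¬moving) is never violated.

never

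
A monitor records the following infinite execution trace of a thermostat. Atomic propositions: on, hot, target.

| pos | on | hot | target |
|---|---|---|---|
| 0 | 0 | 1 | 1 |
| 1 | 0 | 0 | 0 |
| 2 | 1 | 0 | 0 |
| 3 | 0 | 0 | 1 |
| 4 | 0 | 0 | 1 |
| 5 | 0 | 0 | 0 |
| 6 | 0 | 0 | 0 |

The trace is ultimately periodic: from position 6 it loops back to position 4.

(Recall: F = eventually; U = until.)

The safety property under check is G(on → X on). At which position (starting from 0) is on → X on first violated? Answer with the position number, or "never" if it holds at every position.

Check on → X on at each position in order: 0 ✓, 1 ✓.
At position 2 the labels are {on} and the next position 3 has {target}, so on → X on is false there. This is the first violation.

2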